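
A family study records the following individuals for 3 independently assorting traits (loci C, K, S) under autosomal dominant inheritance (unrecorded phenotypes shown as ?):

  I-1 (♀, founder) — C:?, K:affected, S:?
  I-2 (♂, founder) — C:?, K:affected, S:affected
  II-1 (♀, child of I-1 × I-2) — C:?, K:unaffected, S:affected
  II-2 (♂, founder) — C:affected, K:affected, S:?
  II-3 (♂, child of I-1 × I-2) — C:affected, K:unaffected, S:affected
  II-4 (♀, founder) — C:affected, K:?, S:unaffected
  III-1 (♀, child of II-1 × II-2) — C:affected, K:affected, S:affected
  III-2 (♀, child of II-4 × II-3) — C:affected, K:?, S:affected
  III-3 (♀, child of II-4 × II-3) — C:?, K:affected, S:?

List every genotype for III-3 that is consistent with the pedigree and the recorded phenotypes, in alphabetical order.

III-3 ∈ {CC Kk Ss, CC Kk ss, Cc Kk Ss, Cc Kk ss, cc Kk Ss, cc Kk ss}

C/I-1 ? ·: cc|Cc|CC
C/I-2 ? ·: cc|Cc|CC
C/II-1 ? I-1×I-2: cc|Cc|CC
C/II-2 aff ·: Cc|CC
C/II-3 aff I-1×I-2: Cc|CC
C/II-4 aff ·: Cc|CC
C/III-1 aff II-1×II-2: Cc|CC
C/III-2 aff II-4×II-3: Cc|CC
C/III-3 ? II-4×II-3: cc|Cc|CC
⇒ C over [I-1,I-2,II-1,II-2,II-3,II-4,III-1,III-2,III-3]: 560 consistent
K/I-1 aff ·: Kk
K/I-2 aff ·: Kk
K/II-1 un I-1×I-2: kk
K/II-2 aff ·: Kk|KK
K/II-3 un I-1×I-2: kk
K/II-4 ? ·: Kk|KK
K/III-1 aff II-1×II-2: Kk
K/III-2 ? II-4×II-3: kk|Kk
K/III-3 aff II-4×II-3: Kk
⇒ K over [I-1,I-2,II-1,II-2,II-3,II-4,III-1,III-2,III-3]: 6 consistent
S/I-1 ? ·: ss|Ss|SS
S/I-2 aff ·: Ss|SS
S/II-1 aff I-1×I-2: Ss|SS
S/II-2 ? ·: ss|Ss|SS
S/II-3 aff I-1×I-2: Ss|SS
S/II-4 un ·: ss
S/III-1 aff II-1×II-2: Ss|SS
S/III-2 aff II-4×II-3: Ss
S/III-3 ? II-4×II-3: ss|Ss
⇒ S over [I-1,I-2,II-1,II-2,II-3,II-4,III-1,III-2,III-3]: 105 consistent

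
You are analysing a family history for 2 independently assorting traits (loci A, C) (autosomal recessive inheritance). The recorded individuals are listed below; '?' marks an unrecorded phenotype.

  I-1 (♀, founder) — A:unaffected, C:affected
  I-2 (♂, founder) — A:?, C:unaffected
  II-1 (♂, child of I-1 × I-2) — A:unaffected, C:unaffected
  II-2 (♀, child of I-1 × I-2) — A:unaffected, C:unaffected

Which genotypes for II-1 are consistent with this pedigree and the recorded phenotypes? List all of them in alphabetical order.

A/I-1 un ·: AA|Aa
A/I-2 ? ·: AA|Aa|aa
A/II-1 un I-1×I-2: AA|Aa
A/II-2 un I-1×I-2: AA|Aa
⇒ A over [I-1,I-2,II-1,II-2]: 15 consistent
C/I-1 aff ·: cc
C/I-2 un ·: CC|Cc
C/II-1 un I-1×I-2: Cc
C/II-2 un I-1×I-2: Cc
⇒ C over [I-1,I-2,II-1,II-2]: 2 consistent

II-1 ∈ {AA Cc, Aa Cc}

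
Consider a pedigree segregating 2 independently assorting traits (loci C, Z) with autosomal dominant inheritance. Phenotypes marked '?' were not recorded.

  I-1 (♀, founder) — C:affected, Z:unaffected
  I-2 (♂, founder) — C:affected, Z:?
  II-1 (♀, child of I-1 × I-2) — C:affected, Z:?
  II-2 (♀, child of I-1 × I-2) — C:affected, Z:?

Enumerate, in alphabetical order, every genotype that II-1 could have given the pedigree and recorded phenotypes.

II-1 ∈ {CC Zz, CC zz, Cc Zz, Cc zz}

C/I-1 aff ·: Cc|CC
C/I-2 aff ·: Cc|CC
C/II-1 aff I-1×I-2: Cc|CC
C/II-2 aff I-1×I-2: Cc|CC
⇒ C over [I-1,I-2,II-1,II-2]: 13 consistent
Z/I-1 un ·: zz
Z/I-2 ? ·: zz|Zz|ZZ
Z/II-1 ? I-1×I-2: zz|Zz
Z/II-2 ? I-1×I-2: zz|Zz
⇒ Z over [I-1,I-2,II-1,II-2]: 6 consistent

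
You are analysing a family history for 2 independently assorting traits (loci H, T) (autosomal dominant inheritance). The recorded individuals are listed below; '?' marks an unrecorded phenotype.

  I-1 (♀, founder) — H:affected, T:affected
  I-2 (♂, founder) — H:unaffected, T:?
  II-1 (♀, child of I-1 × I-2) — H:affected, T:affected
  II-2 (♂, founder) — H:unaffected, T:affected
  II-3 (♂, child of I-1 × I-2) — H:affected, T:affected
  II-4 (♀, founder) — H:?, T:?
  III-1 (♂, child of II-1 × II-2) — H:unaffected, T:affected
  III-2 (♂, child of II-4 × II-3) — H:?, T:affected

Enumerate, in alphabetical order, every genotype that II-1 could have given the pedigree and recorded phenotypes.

H/I-1 aff ·: Hh|HH
H/I-2 un ·: hh
H/II-1 aff I-1×I-2: Hh
H/II-2 un ·: hh
H/II-3 aff I-1×I-2: Hh
H/II-4 ? ·: hh|Hh|HH
H/III-1 un II-1×II-2: hh
H/III-2 ? II-4×II-3: hh|Hh|HH
⇒ H over [I-1,I-2,II-1,II-2,II-3,II-4,III-1,III-2]: 14 consistent
T/I-1 aff ·: Tt|TT
T/I-2 ? ·: tt|Tt|TT
T/II-1 aff I-1×I-2: Tt|TT
T/II-2 aff ·: Tt|TT
T/II-3 aff I-1×I-2: Tt|TT
T/II-4 ? ·: tt|Tt|TT
T/III-1 aff II-1×II-2: Tt|TT
T/III-2 aff II-4×II-3: Tt|TT
⇒ T over [I-1,I-2,II-1,II-2,II-3,II-4,III-1,III-2]: 241 consistent

II-1 ∈ {Hh TT, Hh Tt}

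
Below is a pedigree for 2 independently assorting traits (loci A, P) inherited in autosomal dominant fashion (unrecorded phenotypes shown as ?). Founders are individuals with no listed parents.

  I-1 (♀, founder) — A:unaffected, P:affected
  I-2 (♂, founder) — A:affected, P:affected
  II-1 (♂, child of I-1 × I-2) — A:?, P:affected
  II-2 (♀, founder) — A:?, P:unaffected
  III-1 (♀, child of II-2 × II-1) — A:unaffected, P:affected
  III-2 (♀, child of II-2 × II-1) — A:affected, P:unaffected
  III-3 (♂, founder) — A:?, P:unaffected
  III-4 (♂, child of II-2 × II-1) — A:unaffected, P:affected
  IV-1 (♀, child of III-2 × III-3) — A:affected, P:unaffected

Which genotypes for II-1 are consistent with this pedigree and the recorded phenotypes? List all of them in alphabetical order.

A/I-1 un ·: aa
A/I-2 aff ·: Aa|AA
A/II-1 ? I-1×I-2: aa|Aa
A/II-2 ? ·: aa|Aa
A/III-1 un II-2×II-1: aa
A/III-2 aff II-2×II-1: Aa|AA
A/III-3 ? ·: aa|Aa|AA
A/III-4 un II-2×II-1: aa
A/IV-1 aff III-2×III-3: Aa|AA
⇒ A over [I-1,I-2,II-1,II-2,III-1,III-2,III-3,III-4,IV-1]: 33 consistent
P/I-1 aff ·: Pp|PP
P/I-2 aff ·: Pp|PP
P/II-1 aff I-1×I-2: Pp
P/II-2 un ·: pp
P/III-1 aff II-2×II-1: Pp
P/III-2 un II-2×II-1: pp
P/III-3 un ·: pp
P/III-4 aff II-2×II-1: Pp
P/IV-1 un III-2×III-3: pp
⇒ P over [I-1,I-2,II-1,II-2,III-1,III-2,III-3,III-4,IV-1]: 3 consistent

II-1 ∈ {Aa Pp, aa Pp}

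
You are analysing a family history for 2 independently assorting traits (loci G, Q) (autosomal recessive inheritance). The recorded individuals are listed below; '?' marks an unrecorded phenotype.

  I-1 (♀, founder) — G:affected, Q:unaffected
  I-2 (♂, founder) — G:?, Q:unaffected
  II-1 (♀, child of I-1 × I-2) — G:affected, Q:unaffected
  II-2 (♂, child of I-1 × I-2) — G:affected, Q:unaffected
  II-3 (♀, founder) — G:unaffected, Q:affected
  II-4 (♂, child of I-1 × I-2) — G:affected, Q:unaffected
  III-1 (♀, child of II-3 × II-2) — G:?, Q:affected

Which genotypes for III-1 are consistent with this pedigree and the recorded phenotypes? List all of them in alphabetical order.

G/I-1 aff ·: gg
G/I-2 ? ·: Gg|gg
G/II-1 aff I-1×I-2: gg
G/II-2 aff I-1×I-2: gg
G/II-3 un ·: GG|Gg
G/II-4 aff I-1×I-2: gg
G/III-1 ? II-3×II-2: Gg|gg
⇒ G over [I-1,I-2,II-1,II-2,II-3,II-4,III-1]: 6 consistent
Q/I-1 un ·: QQ|Qq
Q/I-2 un ·: QQ|Qq
Q/II-1 un I-1×I-2: QQ|Qq
Q/II-2 un I-1×I-2: Qq
Q/II-3 aff ·: qq
Q/II-4 un I-1×I-2: QQ|Qq
Q/III-1 aff II-3×II-2: qq
⇒ Q over [I-1,I-2,II-1,II-2,II-3,II-4,III-1]: 12 consistent

III-1 ∈ {Gg qq, gg qq}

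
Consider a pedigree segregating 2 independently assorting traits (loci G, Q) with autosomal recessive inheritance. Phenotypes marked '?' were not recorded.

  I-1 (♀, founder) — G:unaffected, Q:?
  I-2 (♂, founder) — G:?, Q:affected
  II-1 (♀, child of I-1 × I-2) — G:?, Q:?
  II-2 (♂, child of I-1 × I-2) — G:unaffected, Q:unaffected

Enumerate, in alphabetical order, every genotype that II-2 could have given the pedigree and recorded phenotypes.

II-2 ∈ {GG Qq, Gg Qq}

G/I-1 un ·: GG|Gg
G/I-2 ? ·: GG|Gg|gg
G/II-1 ? I-1×I-2: GG|Gg|gg
G/II-2 un I-1×I-2: GG|Gg
⇒ G over [I-1,I-2,II-1,II-2]: 18 consistent
Q/I-1 ? ·: QQ|Qq
Q/I-2 aff ·: qq
Q/II-1 ? I-1×I-2: Qq|qq
Q/II-2 un I-1×I-2: Qq
⇒ Q over [I-1,I-2,II-1,II-2]: 3 consistent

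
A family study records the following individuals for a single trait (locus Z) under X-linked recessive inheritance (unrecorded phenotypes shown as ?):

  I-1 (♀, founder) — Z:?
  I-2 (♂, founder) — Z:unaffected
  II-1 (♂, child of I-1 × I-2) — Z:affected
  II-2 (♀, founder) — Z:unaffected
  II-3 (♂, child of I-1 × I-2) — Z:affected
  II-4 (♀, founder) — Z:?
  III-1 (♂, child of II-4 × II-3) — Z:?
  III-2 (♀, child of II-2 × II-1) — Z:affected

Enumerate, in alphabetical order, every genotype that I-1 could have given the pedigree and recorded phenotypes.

I-1 ∈ {X^ZX^z, X^zX^z}

Z/I-1 ? ·: X^ZX^z|X^zX^z
Z/I-2 un ·: X^ZY
Z/II-1 aff I-1×I-2: X^zY
Z/II-2 un ·: X^ZX^z
Z/II-3 aff I-1×I-2: X^zY
Z/II-4 ? ·: X^ZX^Z|X^ZX^z|X^zX^z
Z/III-1 ? II-4×II-3: X^ZY|X^zY
Z/III-2 aff II-2×II-1: X^zX^z
⇒ Z over [I-1,I-2,II-1,II-2,II-3,II-4,III-1,III-2]: 8 consistent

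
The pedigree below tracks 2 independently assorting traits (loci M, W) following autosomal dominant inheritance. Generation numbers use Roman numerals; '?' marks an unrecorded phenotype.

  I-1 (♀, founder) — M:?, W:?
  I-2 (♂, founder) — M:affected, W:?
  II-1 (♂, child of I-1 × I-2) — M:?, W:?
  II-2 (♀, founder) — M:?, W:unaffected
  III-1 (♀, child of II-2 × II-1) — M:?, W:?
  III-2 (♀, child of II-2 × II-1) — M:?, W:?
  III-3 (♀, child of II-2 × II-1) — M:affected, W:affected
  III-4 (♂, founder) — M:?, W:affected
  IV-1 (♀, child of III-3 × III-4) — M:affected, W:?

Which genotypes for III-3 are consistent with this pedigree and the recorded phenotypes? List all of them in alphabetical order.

III-3 ∈ {MM Ww, Mm Ww}

M/I-1 ? ·: mm|Mm|MM
M/I-2 aff ·: Mm|MM
M/II-1 ? I-1×I-2: mm|Mm|MM
M/II-2 ? ·: mm|Mm|MM
M/III-1 ? II-2×II-1: mm|Mm|MM
M/III-2 ? II-2×II-1: mm|Mm|MM
M/III-3 aff II-2×II-1: Mm|MM
M/III-4 ? ·: mm|Mm|MM
M/IV-1 aff III-3×III-4: Mm|MM
⇒ M over [I-1,I-2,II-1,II-2,III-1,III-2,III-3,III-4,IV-1]: 915 consistent
W/I-1 ? ·: ww|Ww|WW
W/I-2 ? ·: ww|Ww|WW
W/II-1 ? I-1×I-2: Ww|WW
W/II-2 un ·: ww
W/III-1 ? II-2×II-1: ww|Ww
W/III-2 ? II-2×II-1: ww|Ww
W/III-3 aff II-2×II-1: Ww
W/III-4 aff ·: Ww|WW
W/IV-1 ? III-3×III-4: ww|Ww|WW
⇒ W over [I-1,I-2,II-1,II-2,III-1,III-2,III-3,III-4,IV-1]: 160 consistent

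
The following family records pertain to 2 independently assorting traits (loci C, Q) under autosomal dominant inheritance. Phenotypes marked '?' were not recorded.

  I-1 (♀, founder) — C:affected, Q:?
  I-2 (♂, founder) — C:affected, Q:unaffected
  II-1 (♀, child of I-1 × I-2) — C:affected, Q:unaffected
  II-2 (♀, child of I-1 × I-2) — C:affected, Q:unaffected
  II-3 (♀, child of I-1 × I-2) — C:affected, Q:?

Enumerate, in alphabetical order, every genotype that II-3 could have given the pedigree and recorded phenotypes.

C/I-1 aff ·: Cc|CC
C/I-2 aff ·: Cc|CC
C/II-1 aff I-1×I-2: Cc|CC
C/II-2 aff I-1×I-2: Cc|CC
C/II-3 aff I-1×I-2: Cc|CC
⇒ C over [I-1,I-2,II-1,II-2,II-3]: 25 consistent
Q/I-1 ? ·: qq|Qq
Q/I-2 un ·: qq
Q/II-1 un I-1×I-2: qq
Q/II-2 un I-1×I-2: qq
Q/II-3 ? I-1×I-2: qq|Qq
⇒ Q over [I-1,I-2,II-1,II-2,II-3]: 3 consistent

II-3 ∈ {CC Qq, CC qq, Cc Qq, Cc qq}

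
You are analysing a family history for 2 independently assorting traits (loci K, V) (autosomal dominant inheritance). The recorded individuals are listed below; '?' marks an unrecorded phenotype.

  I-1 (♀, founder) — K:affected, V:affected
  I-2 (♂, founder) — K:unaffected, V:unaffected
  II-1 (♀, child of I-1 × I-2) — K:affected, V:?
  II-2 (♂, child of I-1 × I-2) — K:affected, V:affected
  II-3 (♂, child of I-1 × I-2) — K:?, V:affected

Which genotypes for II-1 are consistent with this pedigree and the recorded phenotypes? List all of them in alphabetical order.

K/I-1 aff ·: Kk|KK
K/I-2 un ·: kk
K/II-1 aff I-1×I-2: Kk
K/II-2 aff I-1×I-2: Kk
K/II-3 ? I-1×I-2: kk|Kk
⇒ K over [I-1,I-2,II-1,II-2,II-3]: 3 consistent
V/I-1 aff ·: Vv|VV
V/I-2 un ·: vv
V/II-1 ? I-1×I-2: vv|Vv
V/II-2 aff I-1×I-2: Vv
V/II-3 aff I-1×I-2: Vv
⇒ V over [I-1,I-2,II-1,II-2,II-3]: 3 consistent

II-1 ∈ {Kk Vv, Kk vv}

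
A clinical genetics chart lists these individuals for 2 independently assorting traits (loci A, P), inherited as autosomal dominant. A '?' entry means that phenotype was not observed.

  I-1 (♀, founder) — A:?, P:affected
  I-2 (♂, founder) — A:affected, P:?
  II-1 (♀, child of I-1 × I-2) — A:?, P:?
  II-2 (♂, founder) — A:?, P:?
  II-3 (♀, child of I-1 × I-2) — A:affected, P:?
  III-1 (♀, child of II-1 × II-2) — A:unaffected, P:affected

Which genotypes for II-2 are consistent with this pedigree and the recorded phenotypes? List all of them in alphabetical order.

A/I-1 ? ·: aa|Aa|AA
A/I-2 aff ·: Aa|AA
A/II-1 ? I-1×I-2: aa|Aa
A/II-2 ? ·: aa|Aa
A/II-3 aff I-1×I-2: Aa|AA
A/III-1 un II-1×II-2: aa
⇒ A over [I-1,I-2,II-1,II-2,II-3,III-1]: 22 consistent
P/I-1 aff ·: Pp|PP
P/I-2 ? ·: pp|Pp|PP
P/II-1 ? I-1×I-2: pp|Pp|PP
P/II-2 ? ·: pp|Pp|PP
P/II-3 ? I-1×I-2: pp|Pp|PP
P/III-1 aff II-1×II-2: Pp|PP
⇒ P over [I-1,I-2,II-1,II-2,II-3,III-1]: 92 consistent

II-2 ∈ {Aa PP, Aa Pp, Aa pp, aa PP, aa Pp, aa pp}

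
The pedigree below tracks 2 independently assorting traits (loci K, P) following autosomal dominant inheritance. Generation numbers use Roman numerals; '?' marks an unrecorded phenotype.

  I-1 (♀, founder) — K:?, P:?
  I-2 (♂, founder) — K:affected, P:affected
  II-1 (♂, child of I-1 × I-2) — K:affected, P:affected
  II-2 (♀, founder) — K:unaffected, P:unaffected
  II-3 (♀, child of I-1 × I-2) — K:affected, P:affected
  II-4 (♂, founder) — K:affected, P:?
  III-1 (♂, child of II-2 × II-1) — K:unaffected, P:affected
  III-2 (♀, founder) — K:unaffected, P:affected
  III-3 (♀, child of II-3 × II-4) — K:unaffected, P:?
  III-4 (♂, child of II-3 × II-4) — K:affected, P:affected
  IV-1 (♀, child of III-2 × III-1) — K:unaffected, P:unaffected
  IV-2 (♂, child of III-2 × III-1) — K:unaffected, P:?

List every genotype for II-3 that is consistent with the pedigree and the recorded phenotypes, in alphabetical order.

II-3 ∈ {Kk PP, Kk Pp}

K/I-1 ? ·: kk|Kk|KK
K/I-2 aff ·: Kk|KK
K/II-1 aff I-1×I-2: Kk
K/II-2 un ·: kk
K/II-3 aff I-1×I-2: Kk
K/II-4 aff ·: Kk
K/III-1 un II-2×II-1: kk
K/III-2 un ·: kk
K/III-3 un II-3×II-4: kk
K/III-4 aff II-3×II-4: Kk|KK
K/IV-1 un III-2×III-1: kk
K/IV-2 un III-2×III-1: kk
⇒ K over [I-1,I-2,II-1,II-2,II-3,II-4,III-1,III-2,III-3,III-4,IV-1,IV-2]: 10 consistent
P/I-1 ? ·: pp|Pp|PP
P/I-2 aff ·: Pp|PP
P/II-1 aff I-1×I-2: Pp|PP
P/II-2 un ·: pp
P/II-3 aff I-1×I-2: Pp|PP
P/II-4 ? ·: pp|Pp|PP
P/III-1 aff II-2×II-1: Pp
P/III-2 aff ·: Pp
P/III-3 ? II-3×II-4: pp|Pp|PP
P/III-4 aff II-3×II-4: Pp|PP
P/IV-1 un III-2×III-1: pp
P/IV-2 ? III-2×III-1: pp|Pp|PP
⇒ P over [I-1,I-2,II-1,II-2,II-3,II-4,III-1,III-2,III-3,III-4,IV-1,IV-2]: 414 consistent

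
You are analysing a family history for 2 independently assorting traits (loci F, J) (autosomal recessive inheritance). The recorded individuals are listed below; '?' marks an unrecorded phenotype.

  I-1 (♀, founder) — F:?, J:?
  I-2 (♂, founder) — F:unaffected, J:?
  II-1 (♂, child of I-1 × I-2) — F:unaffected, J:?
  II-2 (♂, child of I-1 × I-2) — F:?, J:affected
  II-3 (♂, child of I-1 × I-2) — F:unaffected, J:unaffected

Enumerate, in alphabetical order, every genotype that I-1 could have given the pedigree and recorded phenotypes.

F/I-1 ? ·: FF|Ff|ff
F/I-2 un ·: FF|Ff
F/II-1 un I-1×I-2: FF|Ff
F/II-2 ? I-1×I-2: FF|Ff|ff
F/II-3 un I-1×I-2: FF|Ff
⇒ F over [I-1,I-2,II-1,II-2,II-3]: 32 consistent
J/I-1 ? ·: Jj|jj
J/I-2 ? ·: Jj|jj
J/II-1 ? I-1×I-2: JJ|Jj|jj
J/II-2 aff I-1×I-2: jj
J/II-3 un I-1×I-2: JJ|Jj
⇒ J over [I-1,I-2,II-1,II-2,II-3]: 10 consistent

I-1 ∈ {FF Jj, FF jj, Ff Jj, Ff jj, ff Jj, ff jj}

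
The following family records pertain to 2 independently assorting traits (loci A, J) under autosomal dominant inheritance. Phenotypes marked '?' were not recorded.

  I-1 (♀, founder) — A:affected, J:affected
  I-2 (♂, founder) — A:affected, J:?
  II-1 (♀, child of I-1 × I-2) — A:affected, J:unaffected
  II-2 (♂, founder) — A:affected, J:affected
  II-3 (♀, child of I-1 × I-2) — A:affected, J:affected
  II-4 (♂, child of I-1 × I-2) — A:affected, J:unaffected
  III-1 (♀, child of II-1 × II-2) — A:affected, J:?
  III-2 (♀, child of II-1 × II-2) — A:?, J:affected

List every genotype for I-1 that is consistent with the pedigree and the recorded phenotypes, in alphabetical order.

I-1 ∈ {AA Jj, Aa Jj}

A/I-1 aff ·: Aa|AA
A/I-2 aff ·: Aa|AA
A/II-1 aff I-1×I-2: Aa|AA
A/II-2 aff ·: Aa|AA
A/II-3 aff I-1×I-2: Aa|AA
A/II-4 aff I-1×I-2: Aa|AA
A/III-1 aff II-1×II-2: Aa|AA
A/III-2 ? II-1×II-2: aa|Aa|AA
⇒ A over [I-1,I-2,II-1,II-2,II-3,II-4,III-1,III-2]: 185 consistent
J/I-1 aff ·: Jj
J/I-2 ? ·: jj|Jj
J/II-1 un I-1×I-2: jj
J/II-2 aff ·: Jj|JJ
J/II-3 aff I-1×I-2: Jj|JJ
J/II-4 un I-1×I-2: jj
J/III-1 ? II-1×II-2: jj|Jj
J/III-2 aff II-1×II-2: Jj
⇒ J over [I-1,I-2,II-1,II-2,II-3,II-4,III-1,III-2]: 9 consistent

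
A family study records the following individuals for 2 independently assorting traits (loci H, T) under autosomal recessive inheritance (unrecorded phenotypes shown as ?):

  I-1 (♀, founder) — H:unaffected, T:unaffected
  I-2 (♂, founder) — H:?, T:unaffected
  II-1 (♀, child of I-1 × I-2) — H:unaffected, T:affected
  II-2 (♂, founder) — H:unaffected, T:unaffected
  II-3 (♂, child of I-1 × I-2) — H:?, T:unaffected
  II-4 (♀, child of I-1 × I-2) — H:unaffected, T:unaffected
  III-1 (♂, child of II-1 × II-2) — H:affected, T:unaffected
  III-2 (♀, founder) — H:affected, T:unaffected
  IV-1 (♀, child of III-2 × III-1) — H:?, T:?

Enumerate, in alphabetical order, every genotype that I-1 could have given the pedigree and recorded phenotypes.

H/I-1 un ·: HH|Hh
H/I-2 ? ·: HH|Hh|hh
H/II-1 un I-1×I-2: Hh
H/II-2 un ·: Hh
H/II-3 ? I-1×I-2: HH|Hh|hh
H/II-4 un I-1×I-2: HH|Hh
H/III-1 aff II-1×II-2: hh
H/III-2 aff ·: hh
H/IV-1 ? III-2×III-1: hh
⇒ H over [I-1,I-2,II-1,II-2,II-3,II-4,III-1,III-2,IV-1]: 17 consistent
T/I-1 un ·: Tt
T/I-2 un ·: Tt
T/II-1 aff I-1×I-2: tt
T/II-2 un ·: TT|Tt
T/II-3 un I-1×I-2: TT|Tt
T/II-4 un I-1×I-2: TT|Tt
T/III-1 un II-1×II-2: Tt
T/III-2 un ·: TT|Tt
T/IV-1 ? III-2×III-1: TT|Tt|tt
⇒ T over [I-1,I-2,II-1,II-2,II-3,II-4,III-1,III-2,IV-1]: 40 consistent

I-1 ∈ {HH Tt, Hh Tt}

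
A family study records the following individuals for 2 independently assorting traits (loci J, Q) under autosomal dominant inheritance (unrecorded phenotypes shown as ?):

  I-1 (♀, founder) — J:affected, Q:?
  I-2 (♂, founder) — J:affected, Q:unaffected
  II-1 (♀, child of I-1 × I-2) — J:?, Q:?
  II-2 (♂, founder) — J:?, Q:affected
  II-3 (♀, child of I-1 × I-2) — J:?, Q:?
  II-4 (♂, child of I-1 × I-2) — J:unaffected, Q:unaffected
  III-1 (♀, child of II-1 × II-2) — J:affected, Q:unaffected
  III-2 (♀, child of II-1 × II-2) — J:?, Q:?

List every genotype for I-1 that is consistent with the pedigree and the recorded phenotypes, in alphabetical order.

I-1 ∈ {Jj Qq, Jj qq}

J/I-1 aff ·: Jj
J/I-2 aff ·: Jj
J/II-1 ? I-1×I-2: jj|Jj|JJ
J/II-2 ? ·: jj|Jj|JJ
J/II-3 ? I-1×I-2: jj|Jj|JJ
J/II-4 un I-1×I-2: jj
J/III-1 aff II-1×II-2: Jj|JJ
J/III-2 ? II-1×II-2: jj|Jj|JJ
⇒ J over [I-1,I-2,II-1,II-2,II-3,II-4,III-1,III-2]: 63 consistent
Q/I-1 ? ·: qq|Qq
Q/I-2 un ·: qq
Q/II-1 ? I-1×I-2: qq|Qq
Q/II-2 aff ·: Qq
Q/II-3 ? I-1×I-2: qq|Qq
Q/II-4 un I-1×I-2: qq
Q/III-1 un II-1×II-2: qq
Q/III-2 ? II-1×II-2: qq|Qq|QQ
⇒ Q over [I-1,I-2,II-1,II-2,II-3,II-4,III-1,III-2]: 12 consistent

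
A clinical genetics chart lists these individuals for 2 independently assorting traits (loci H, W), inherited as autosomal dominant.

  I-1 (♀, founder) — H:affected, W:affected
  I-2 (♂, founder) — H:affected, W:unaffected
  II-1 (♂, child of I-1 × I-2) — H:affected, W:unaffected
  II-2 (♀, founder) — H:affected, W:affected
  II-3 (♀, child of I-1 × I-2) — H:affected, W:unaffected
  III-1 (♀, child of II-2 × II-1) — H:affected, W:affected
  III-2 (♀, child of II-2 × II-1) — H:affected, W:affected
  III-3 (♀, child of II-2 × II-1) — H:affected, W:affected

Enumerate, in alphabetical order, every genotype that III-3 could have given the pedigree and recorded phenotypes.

H/I-1 aff ·: Hh|HH
H/I-2 aff ·: Hh|HH
H/II-1 aff I-1×I-2: Hh|HH
H/II-2 aff ·: Hh|HH
H/II-3 aff I-1×I-2: Hh|HH
H/III-1 aff II-2×II-1: Hh|HH
H/III-2 aff II-2×II-1: Hh|HH
H/III-3 aff II-2×II-1: Hh|HH
⇒ H over [I-1,I-2,II-1,II-2,II-3,III-1,III-2,III-3]: 159 consistent
W/I-1 aff ·: Ww
W/I-2 un ·: ww
W/II-1 un I-1×I-2: ww
W/II-2 aff ·: Ww|WW
W/II-3 un I-1×I-2: ww
W/III-1 aff II-2×II-1: Ww
W/III-2 aff II-2×II-1: Ww
W/III-3 aff II-2×II-1: Ww
⇒ W over [I-1,I-2,II-1,II-2,II-3,III-1,III-2,III-3]: 2 consistent

III-3 ∈ {HH Ww, Hh Ww}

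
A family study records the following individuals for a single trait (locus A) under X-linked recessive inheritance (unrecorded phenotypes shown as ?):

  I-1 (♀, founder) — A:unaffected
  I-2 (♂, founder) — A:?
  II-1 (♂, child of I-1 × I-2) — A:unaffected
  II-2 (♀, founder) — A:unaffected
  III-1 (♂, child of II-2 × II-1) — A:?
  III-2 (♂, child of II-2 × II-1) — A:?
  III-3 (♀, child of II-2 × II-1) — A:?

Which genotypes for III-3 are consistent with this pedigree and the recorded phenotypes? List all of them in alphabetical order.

III-3 ∈ {X^AX^A, X^AX^a}

A/I-1 un ·: X^AX^A|X^AX^a
A/I-2 ? ·: X^AY|X^aY
A/II-1 un I-1×I-2: X^AY
A/II-2 un ·: X^AX^A|X^AX^a
A/III-1 ? II-2×II-1: X^AY|X^aY
A/III-2 ? II-2×II-1: X^AY|X^aY
A/III-3 ? II-2×II-1: X^AX^A|X^AX^a
⇒ A over [I-1,I-2,II-1,II-2,III-1,III-2,III-3]: 36 consistent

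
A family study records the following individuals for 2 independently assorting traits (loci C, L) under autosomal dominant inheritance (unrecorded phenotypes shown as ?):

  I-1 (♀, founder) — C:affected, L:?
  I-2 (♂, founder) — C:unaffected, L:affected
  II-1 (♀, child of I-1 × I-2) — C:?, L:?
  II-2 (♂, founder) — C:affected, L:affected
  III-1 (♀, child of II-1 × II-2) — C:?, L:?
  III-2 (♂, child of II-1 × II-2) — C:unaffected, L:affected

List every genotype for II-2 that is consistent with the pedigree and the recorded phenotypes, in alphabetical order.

II-2 ∈ {Cc LL, Cc Ll}

C/I-1 aff ·: Cc|CC
C/I-2 un ·: cc
C/II-1 ? I-1×I-2: cc|Cc
C/II-2 aff ·: Cc
C/III-1 ? II-1×II-2: cc|Cc|CC
C/III-2 un II-1×II-2: cc
⇒ C over [I-1,I-2,II-1,II-2,III-1,III-2]: 8 consistent
L/I-1 ? ·: ll|Ll|LL
L/I-2 aff ·: Ll|LL
L/II-1 ? I-1×I-2: ll|Ll|LL
L/II-2 aff ·: Ll|LL
L/III-1 ? II-1×II-2: ll|Ll|LL
L/III-2 aff II-1×II-2: Ll|LL
⇒ L over [I-1,I-2,II-1,II-2,III-1,III-2]: 76 consistent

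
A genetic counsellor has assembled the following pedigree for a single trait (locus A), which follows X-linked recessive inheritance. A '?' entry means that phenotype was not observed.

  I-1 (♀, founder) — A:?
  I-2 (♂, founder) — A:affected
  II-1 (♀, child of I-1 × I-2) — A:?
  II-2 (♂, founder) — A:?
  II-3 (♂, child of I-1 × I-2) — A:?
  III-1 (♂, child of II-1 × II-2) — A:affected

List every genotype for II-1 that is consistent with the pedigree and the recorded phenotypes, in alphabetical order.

A/I-1 ? ·: X^AX^A|X^AX^a|X^aX^a
A/I-2 aff ·: X^aY
A/II-1 ? I-1×I-2: X^AX^a|X^aX^a
A/II-2 ? ·: X^AY|X^aY
A/II-3 ? I-1×I-2: X^AY|X^aY
A/III-1 aff II-1×II-2: X^aY
⇒ A over [I-1,I-2,II-1,II-2,II-3,III-1]: 12 consistent

II-1 ∈ {X^AX^a, X^aX^a}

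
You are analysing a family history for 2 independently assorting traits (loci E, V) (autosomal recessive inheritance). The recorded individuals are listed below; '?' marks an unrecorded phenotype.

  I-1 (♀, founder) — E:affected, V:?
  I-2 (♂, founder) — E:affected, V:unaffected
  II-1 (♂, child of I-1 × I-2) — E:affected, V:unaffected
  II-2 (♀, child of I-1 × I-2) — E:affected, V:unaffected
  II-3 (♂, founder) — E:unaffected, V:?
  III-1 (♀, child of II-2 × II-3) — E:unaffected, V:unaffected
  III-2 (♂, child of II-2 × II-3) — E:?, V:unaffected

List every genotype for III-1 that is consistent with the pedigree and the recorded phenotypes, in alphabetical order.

E/I-1 aff ·: ee
E/I-2 aff ·: ee
E/II-1 aff I-1×I-2: ee
E/II-2 aff I-1×I-2: ee
E/II-3 un ·: EE|Ee
E/III-1 un II-2×II-3: Ee
E/III-2 ? II-2×II-3: Ee|ee
⇒ E over [I-1,I-2,II-1,II-2,II-3,III-1,III-2]: 3 consistent
V/I-1 ? ·: VV|Vv|vv
V/I-2 un ·: VV|Vv
V/II-1 un I-1×I-2: VV|Vv
V/II-2 un I-1×I-2: VV|Vv
V/II-3 ? ·: VV|Vv|vv
V/III-1 un II-2×II-3: VV|Vv
V/III-2 un II-2×II-3: VV|Vv
⇒ V over [I-1,I-2,II-1,II-2,II-3,III-1,III-2]: 114 consistent

III-1 ∈ {Ee VV, Ee Vv}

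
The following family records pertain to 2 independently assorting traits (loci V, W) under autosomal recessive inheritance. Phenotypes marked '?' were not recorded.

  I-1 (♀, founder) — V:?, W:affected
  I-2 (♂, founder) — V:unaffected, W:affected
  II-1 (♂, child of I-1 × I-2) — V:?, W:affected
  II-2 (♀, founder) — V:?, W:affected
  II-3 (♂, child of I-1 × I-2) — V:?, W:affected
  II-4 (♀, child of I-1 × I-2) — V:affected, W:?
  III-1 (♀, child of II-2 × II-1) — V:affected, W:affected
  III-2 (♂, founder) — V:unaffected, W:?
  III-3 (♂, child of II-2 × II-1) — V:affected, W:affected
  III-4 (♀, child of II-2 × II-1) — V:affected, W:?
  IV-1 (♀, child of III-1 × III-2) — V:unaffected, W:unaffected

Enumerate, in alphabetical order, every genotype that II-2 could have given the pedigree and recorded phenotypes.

II-2 ∈ {Vv ww, vv ww}

V/I-1 ? ·: Vv|vv
V/I-2 un ·: Vv
V/II-1 ? I-1×I-2: Vv|vv
V/II-2 ? ·: Vv|vv
V/II-3 ? I-1×I-2: VV|Vv|vv
V/II-4 aff I-1×I-2: vv
V/III-1 aff II-2×II-1: vv
V/III-2 un ·: VV|Vv
V/III-3 aff II-2×II-1: vv
V/III-4 aff II-2×II-1: vv
V/IV-1 un III-1×III-2: Vv
⇒ V over [I-1,I-2,II-1,II-2,II-3,II-4,III-1,III-2,III-3,III-4,IV-1]: 40 consistent
W/I-1 aff ·: ww
W/I-2 aff ·: ww
W/II-1 aff I-1×I-2: ww
W/II-2 aff ·: ww
W/II-3 aff I-1×I-2: ww
W/II-4 ? I-1×I-2: ww
W/III-1 aff II-2×II-1: ww
W/III-2 ? ·: WW|Ww
W/III-3 aff II-2×II-1: ww
W/III-4 ? II-2×II-1: ww
W/IV-1 un III-1×III-2: Ww
⇒ W over [I-1,I-2,II-1,II-2,II-3,II-4,III-1,III-2,III-3,III-4,IV-1]: 2 consistent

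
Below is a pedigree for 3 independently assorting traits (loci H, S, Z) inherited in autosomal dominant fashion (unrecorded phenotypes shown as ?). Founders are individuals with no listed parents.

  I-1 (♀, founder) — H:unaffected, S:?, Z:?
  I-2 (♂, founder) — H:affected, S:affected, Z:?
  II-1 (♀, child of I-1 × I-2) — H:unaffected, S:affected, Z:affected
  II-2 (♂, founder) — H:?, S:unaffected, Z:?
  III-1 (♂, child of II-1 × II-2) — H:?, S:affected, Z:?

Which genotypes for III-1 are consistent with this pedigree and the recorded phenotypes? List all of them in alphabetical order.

H/I-1 un ·: hh
H/I-2 aff ·: Hh
H/II-1 un I-1×I-2: hh
H/II-2 ? ·: hh|Hh|HH
H/III-1 ? II-1×II-2: hh|Hh
⇒ H over [I-1,I-2,II-1,II-2,III-1]: 4 consistent
S/I-1 ? ·: ss|Ss|SS
S/I-2 aff ·: Ss|SS
S/II-1 aff I-1×I-2: Ss|SS
S/II-2 un ·: ss
S/III-1 aff II-1×II-2: Ss
⇒ S over [I-1,I-2,II-1,II-2,III-1]: 9 consistent
Z/I-1 ? ·: zz|Zz|ZZ
Z/I-2 ? ·: zz|Zz|ZZ
Z/II-1 aff I-1×I-2: Zz|ZZ
Z/II-2 ? ·: zz|Zz|ZZ
Z/III-1 ? II-1×II-2: zz|Zz|ZZ
⇒ Z over [I-1,I-2,II-1,II-2,III-1]: 65 consistent

III-1 ∈ {Hh Ss ZZ, Hh Ss Zz, Hh Ss zz, hh Ss ZZ, hh Ss Zz, hh Ss zz}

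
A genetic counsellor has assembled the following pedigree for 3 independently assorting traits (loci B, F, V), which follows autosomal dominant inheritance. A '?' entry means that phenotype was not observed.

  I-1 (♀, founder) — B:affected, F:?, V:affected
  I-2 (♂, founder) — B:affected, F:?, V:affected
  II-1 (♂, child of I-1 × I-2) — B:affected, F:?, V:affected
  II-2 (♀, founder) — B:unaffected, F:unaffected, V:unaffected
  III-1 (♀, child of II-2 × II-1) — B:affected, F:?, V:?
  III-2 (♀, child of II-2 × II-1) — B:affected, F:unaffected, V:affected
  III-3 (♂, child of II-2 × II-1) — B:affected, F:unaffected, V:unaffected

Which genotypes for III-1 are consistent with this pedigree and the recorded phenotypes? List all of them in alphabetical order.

B/I-1 aff ·: Bb|BB
B/I-2 aff ·: Bb|BB
B/II-1 aff I-1×I-2: Bb|BB
B/II-2 un ·: bb
B/III-1 aff II-2×II-1: Bb
B/III-2 aff II-2×II-1: Bb
B/III-3 aff II-2×II-1: Bb
⇒ B over [I-1,I-2,II-1,II-2,III-1,III-2,III-3]: 7 consistent
F/I-1 ? ·: ff|Ff|FF
F/I-2 ? ·: ff|Ff|FF
F/II-1 ? I-1×I-2: ff|Ff
F/II-2 un ·: ff
F/III-1 ? II-2×II-1: ff|Ff
F/III-2 un II-2×II-1: ff
F/III-3 un II-2×II-1: ff
⇒ F over [I-1,I-2,II-1,II-2,III-1,III-2,III-3]: 18 consistent
V/I-1 aff ·: Vv|VV
V/I-2 aff ·: Vv|VV
V/II-1 aff I-1×I-2: Vv
V/II-2 un ·: vv
V/III-1 ? II-2×II-1: vv|Vv
V/III-2 aff II-2×II-1: Vv
V/III-3 un II-2×II-1: vv
⇒ V over [I-1,I-2,II-1,II-2,III-1,III-2,III-3]: 6 consistent

III-1 ∈ {Bb Ff Vv, Bb Ff vv, Bb ff Vv, Bb ff vv}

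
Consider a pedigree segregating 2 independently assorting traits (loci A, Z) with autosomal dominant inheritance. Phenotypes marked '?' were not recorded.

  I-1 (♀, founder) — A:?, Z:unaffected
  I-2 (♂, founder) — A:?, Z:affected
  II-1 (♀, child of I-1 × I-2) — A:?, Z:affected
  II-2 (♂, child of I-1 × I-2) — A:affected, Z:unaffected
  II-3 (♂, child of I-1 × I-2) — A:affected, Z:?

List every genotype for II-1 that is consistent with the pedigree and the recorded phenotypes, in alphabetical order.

II-1 ∈ {AA Zz, Aa Zz, aa Zz}

A/I-1 ? ·: aa|Aa|AA
A/I-2 ? ·: aa|Aa|AA
A/II-1 ? I-1×I-2: aa|Aa|AA
A/II-2 aff I-1×I-2: Aa|AA
A/II-3 aff I-1×I-2: Aa|AA
⇒ A over [I-1,I-2,II-1,II-2,II-3]: 35 consistent
Z/I-1 un ·: zz
Z/I-2 aff ·: Zz
Z/II-1 aff I-1×I-2: Zz
Z/II-2 un I-1×I-2: zz
Z/II-3 ? I-1×I-2: zz|Zz
⇒ Z over [I-1,I-2,II-1,II-2,II-3]: 2 consistent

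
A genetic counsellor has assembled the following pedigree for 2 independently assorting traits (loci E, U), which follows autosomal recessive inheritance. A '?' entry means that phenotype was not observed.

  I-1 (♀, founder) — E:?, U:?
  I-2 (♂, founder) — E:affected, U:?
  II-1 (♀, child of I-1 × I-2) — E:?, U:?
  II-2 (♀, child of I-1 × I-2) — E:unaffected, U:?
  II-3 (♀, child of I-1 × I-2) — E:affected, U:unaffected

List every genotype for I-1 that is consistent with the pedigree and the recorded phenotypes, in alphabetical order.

I-1 ∈ {Ee UU, Ee Uu, Ee uu}

E/I-1 ? ·: Ee
E/I-2 aff ·: ee
E/II-1 ? I-1×I-2: Ee|ee
E/II-2 un I-1×I-2: Ee
E/II-3 aff I-1×I-2: ee
⇒ E over [I-1,I-2,II-1,II-2,II-3]: 2 consistent
U/I-1 ? ·: UU|Uu|uu
U/I-2 ? ·: UU|Uu|uu
U/II-1 ? I-1×I-2: UU|Uu|uu
U/II-2 ? I-1×I-2: UU|Uu|uu
U/II-3 un I-1×I-2: UU|Uu
⇒ U over [I-1,I-2,II-1,II-2,II-3]: 45 consistent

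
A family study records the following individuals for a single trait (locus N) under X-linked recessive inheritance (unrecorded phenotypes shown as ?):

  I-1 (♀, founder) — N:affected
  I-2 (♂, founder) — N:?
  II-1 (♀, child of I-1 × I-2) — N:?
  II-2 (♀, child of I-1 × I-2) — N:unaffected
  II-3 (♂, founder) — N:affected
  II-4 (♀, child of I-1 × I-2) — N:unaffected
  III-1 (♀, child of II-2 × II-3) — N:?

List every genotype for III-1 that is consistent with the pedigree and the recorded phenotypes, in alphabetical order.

N/I-1 aff ·: X^nX^n
N/I-2 ? ·: X^NY
N/II-1 ? I-1×I-2: X^NX^n
N/II-2 un I-1×I-2: X^NX^n
N/II-3 aff ·: X^nY
N/II-4 un I-1×I-2: X^NX^n
N/III-1 ? II-2×II-3: X^NX^n|X^nX^n
⇒ N over [I-1,I-2,II-1,II-2,II-3,II-4,III-1]: 2 consistent

III-1 ∈ {X^NX^n, X^nX^n}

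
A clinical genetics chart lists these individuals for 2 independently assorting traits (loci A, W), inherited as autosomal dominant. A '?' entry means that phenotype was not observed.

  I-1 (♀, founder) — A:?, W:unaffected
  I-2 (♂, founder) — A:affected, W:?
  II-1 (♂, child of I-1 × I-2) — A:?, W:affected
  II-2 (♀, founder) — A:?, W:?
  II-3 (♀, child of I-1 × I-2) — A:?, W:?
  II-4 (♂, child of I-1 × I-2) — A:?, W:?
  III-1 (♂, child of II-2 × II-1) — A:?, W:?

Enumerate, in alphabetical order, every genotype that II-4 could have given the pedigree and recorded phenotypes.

II-4 ∈ {AA Ww, AA ww, Aa Ww, Aa ww, aa Ww, aa ww}

A/I-1 ? ·: aa|Aa|AA
A/I-2 aff ·: Aa|AA
A/II-1 ? I-1×I-2: aa|Aa|AA
A/II-2 ? ·: aa|Aa|AA
A/II-3 ? I-1×I-2: aa|Aa|AA
A/II-4 ? I-1×I-2: aa|Aa|AA
A/III-1 ? II-2×II-1: aa|Aa|AA
⇒ A over [I-1,I-2,II-1,II-2,II-3,II-4,III-1]: 278 consistent
W/I-1 un ·: ww
W/I-2 ? ·: Ww|WW
W/II-1 aff I-1×I-2: Ww
W/II-2 ? ·: ww|Ww|WW
W/II-3 ? I-1×I-2: ww|Ww
W/II-4 ? I-1×I-2: ww|Ww
W/III-1 ? II-2×II-1: ww|Ww|WW
⇒ W over [I-1,I-2,II-1,II-2,II-3,II-4,III-1]: 35 consistent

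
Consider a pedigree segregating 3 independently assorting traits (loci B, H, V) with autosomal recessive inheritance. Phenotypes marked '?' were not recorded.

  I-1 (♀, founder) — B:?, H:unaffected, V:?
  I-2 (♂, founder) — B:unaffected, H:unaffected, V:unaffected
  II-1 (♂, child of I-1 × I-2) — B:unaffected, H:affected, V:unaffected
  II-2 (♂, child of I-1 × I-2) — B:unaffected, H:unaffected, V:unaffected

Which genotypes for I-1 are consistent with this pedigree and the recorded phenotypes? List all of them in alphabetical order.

I-1 ∈ {BB Hh VV, BB Hh Vv, BB Hh vv, Bb Hh VV, Bb Hh Vv, Bb Hh vv, bb Hh VV, bb Hh Vv, bb Hh vv}

B/I-1 ? ·: BB|Bb|bb
B/I-2 un ·: BB|Bb
B/II-1 un I-1×I-2: BB|Bb
B/II-2 un I-1×I-2: BB|Bb
⇒ B over [I-1,I-2,II-1,II-2]: 15 consistent
H/I-1 un ·: Hh
H/I-2 un ·: Hh
H/II-1 aff I-1×I-2: hh
H/II-2 un I-1×I-2: HH|Hh
⇒ H over [I-1,I-2,II-1,II-2]: 2 consistent
V/I-1 ? ·: VV|Vv|vv
V/I-2 un ·: VV|Vv
V/II-1 un I-1×I-2: VV|Vv
V/II-2 un I-1×I-2: VV|Vv
⇒ V over [I-1,I-2,II-1,II-2]: 15 consistent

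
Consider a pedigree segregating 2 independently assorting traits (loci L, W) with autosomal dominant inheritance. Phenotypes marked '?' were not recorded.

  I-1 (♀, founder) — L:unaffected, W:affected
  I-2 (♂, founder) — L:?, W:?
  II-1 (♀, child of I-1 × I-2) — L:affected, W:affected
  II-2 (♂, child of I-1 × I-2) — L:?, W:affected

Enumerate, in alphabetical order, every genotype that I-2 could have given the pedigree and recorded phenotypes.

I-2 ∈ {LL WW, LL Ww, LL ww, Ll WW, Ll Ww, Ll ww}

L/I-1 un ·: ll
L/I-2 ? ·: Ll|LL
L/II-1 aff I-1×I-2: Ll
L/II-2 ? I-1×I-2: ll|Ll
⇒ L over [I-1,I-2,II-1,II-2]: 3 consistent
W/I-1 aff ·: Ww|WW
W/I-2 ? ·: ww|Ww|WW
W/II-1 aff I-1×I-2: Ww|WW
W/II-2 aff I-1×I-2: Ww|WW
⇒ W over [I-1,I-2,II-1,II-2]: 15 consistent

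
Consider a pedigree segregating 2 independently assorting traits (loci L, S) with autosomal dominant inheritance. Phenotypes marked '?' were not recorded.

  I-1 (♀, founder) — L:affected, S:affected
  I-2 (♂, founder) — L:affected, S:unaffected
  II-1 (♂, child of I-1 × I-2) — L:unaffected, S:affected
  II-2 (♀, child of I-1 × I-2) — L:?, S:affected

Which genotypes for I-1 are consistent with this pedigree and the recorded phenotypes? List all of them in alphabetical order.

I-1 ∈ {Ll SS, Ll Ss}

L/I-1 aff ·: Ll
L/I-2 aff ·: Ll
L/II-1 un I-1×I-2: ll
L/II-2 ? I-1×I-2: ll|Ll|LL
⇒ L over [I-1,I-2,II-1,II-2]: 3 consistent
S/I-1 aff ·: Ss|SS
S/I-2 un ·: ss
S/II-1 aff I-1×I-2: Ss
S/II-2 aff I-1×I-2: Ss
⇒ S over [I-1,I-2,II-1,II-2]: 2 consistent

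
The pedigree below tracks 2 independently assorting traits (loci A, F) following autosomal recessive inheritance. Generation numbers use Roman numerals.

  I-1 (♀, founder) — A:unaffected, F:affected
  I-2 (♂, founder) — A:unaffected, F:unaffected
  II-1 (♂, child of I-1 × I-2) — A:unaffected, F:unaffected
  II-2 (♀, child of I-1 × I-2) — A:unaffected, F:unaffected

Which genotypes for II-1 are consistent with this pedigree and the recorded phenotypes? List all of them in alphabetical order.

A/I-1 un ·: AA|Aa
A/I-2 un ·: AA|Aa
A/II-1 un I-1×I-2: AA|Aa
A/II-2 un I-1×I-2: AA|Aa
⇒ A over [I-1,I-2,II-1,II-2]: 13 consistent
F/I-1 aff ·: ff
F/I-2 un ·: FF|Ff
F/II-1 un I-1×I-2: Ff
F/II-2 un I-1×I-2: Ff
⇒ F over [I-1,I-2,II-1,II-2]: 2 consistent

II-1 ∈ {AA Ff, Aa Ff}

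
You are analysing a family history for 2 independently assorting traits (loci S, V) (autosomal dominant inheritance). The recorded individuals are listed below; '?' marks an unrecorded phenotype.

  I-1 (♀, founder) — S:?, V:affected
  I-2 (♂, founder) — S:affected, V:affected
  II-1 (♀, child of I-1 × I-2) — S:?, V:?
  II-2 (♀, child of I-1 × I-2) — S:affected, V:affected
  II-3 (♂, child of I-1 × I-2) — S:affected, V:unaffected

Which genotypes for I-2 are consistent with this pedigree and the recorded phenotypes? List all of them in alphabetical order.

I-2 ∈ {SS Vv, Ss Vv}

S/I-1 ? ·: ss|Ss|SS
S/I-2 aff ·: Ss|SS
S/II-1 ? I-1×I-2: ss|Ss|SS
S/II-2 aff I-1×I-2: Ss|SS
S/II-3 aff I-1×I-2: Ss|SS
⇒ S over [I-1,I-2,II-1,II-2,II-3]: 32 consistent
V/I-1 aff ·: Vv
V/I-2 aff ·: Vv
V/II-1 ? I-1×I-2: vv|Vv|VV
V/II-2 aff I-1×I-2: Vv|VV
V/II-3 un I-1×I-2: vv
⇒ V over [I-1,I-2,II-1,II-2,II-3]: 6 consistent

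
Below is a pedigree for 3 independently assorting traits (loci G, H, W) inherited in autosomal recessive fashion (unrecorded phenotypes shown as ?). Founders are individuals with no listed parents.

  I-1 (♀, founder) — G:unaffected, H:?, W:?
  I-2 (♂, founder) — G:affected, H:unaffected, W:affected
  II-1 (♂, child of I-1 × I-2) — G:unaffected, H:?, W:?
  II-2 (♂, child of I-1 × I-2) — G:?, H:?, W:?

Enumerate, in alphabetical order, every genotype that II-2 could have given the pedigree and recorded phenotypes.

II-2 ∈ {Gg HH Ww, Gg HH ww, Gg Hh Ww, Gg Hh ww, Gg hh Ww, Gg hh ww, gg HH Ww, gg HH ww, gg Hh Ww, gg Hh ww, gg hh Ww, gg hh ww}

G/I-1 un ·: GG|Gg
G/I-2 aff ·: gg
G/II-1 un I-1×I-2: Gg
G/II-2 ? I-1×I-2: Gg|gg
⇒ G over [I-1,I-2,II-1,II-2]: 3 consistent
H/I-1 ? ·: HH|Hh|hh
H/I-2 un ·: HH|Hh
H/II-1 ? I-1×I-2: HH|Hh|hh
H/II-2 ? I-1×I-2: HH|Hh|hh
⇒ H over [I-1,I-2,II-1,II-2]: 23 consistent
W/I-1 ? ·: WW|Ww|ww
W/I-2 aff ·: ww
W/II-1 ? I-1×I-2: Ww|ww
W/II-2 ? I-1×I-2: Ww|ww
⇒ W over [I-1,I-2,II-1,II-2]: 6 consistent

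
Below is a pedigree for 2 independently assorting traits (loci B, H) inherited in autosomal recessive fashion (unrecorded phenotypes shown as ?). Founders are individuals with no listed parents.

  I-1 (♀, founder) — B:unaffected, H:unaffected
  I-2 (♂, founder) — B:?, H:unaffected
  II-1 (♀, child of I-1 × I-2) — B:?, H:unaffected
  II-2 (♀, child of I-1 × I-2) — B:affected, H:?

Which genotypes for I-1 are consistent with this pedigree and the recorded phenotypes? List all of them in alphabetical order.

I-1 ∈ {Bb HH, Bb Hh}

B/I-1 un ·: Bb
B/I-2 ? ·: Bb|bb
B/II-1 ? I-1×I-2: BB|Bb|bb
B/II-2 aff I-1×I-2: bb
⇒ B over [I-1,I-2,II-1,II-2]: 5 consistent
H/I-1 un ·: HH|Hh
H/I-2 un ·: HH|Hh
H/II-1 un I-1×I-2: HH|Hh
H/II-2 ? I-1×I-2: HH|Hh|hh
⇒ H over [I-1,I-2,II-1,II-2]: 15 consistent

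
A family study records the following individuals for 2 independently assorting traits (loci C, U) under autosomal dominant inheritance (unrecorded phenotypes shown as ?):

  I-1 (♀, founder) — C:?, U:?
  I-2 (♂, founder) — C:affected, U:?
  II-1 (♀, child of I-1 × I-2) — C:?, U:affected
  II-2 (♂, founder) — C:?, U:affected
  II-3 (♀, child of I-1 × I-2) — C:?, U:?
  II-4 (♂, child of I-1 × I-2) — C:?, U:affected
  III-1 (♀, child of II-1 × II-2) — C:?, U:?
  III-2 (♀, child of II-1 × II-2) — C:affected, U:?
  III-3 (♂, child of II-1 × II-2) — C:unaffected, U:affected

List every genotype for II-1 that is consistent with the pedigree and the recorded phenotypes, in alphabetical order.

C/I-1 ? ·: cc|Cc|CC
C/I-2 aff ·: Cc|CC
C/II-1 ? I-1×I-2: cc|Cc
C/II-2 ? ·: cc|Cc
C/II-3 ? I-1×I-2: cc|Cc|CC
C/II-4 ? I-1×I-2: cc|Cc|CC
C/III-1 ? II-1×II-2: cc|Cc|CC
C/III-2 aff II-1×II-2: Cc|CC
C/III-3 un II-1×II-2: cc
⇒ C over [I-1,I-2,II-1,II-2,II-3,II-4,III-1,III-2,III-3]: 202 consistent
U/I-1 ? ·: uu|Uu|UU
U/I-2 ? ·: uu|Uu|UU
U/II-1 aff I-1×I-2: Uu|UU
U/II-2 aff ·: Uu|UU
U/II-3 ? I-1×I-2: uu|Uu|UU
U/II-4 aff I-1×I-2: Uu|UU
U/III-1 ? II-1×II-2: uu|Uu|UU
U/III-2 ? II-1×II-2: uu|Uu|UU
U/III-3 aff II-1×II-2: Uu|UU
⇒ U over [I-1,I-2,II-1,II-2,II-3,II-4,III-1,III-2,III-3]: 655 consistent

II-1 ∈ {Cc UU, Cc Uu, cc UU, cc Uu}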